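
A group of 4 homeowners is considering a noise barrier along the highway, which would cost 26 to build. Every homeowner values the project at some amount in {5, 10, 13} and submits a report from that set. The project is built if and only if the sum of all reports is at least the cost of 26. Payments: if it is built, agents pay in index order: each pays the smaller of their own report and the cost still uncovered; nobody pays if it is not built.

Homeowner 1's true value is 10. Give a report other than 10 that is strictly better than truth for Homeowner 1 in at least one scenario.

Suppose Homeowner 2 reports 5, Homeowner 3 reports 5 and Homeowner 4 reports 13.
Report 10: project built, pays 10, utility 10 - 10 = 0.
Report 5: project built, pays 5, utility 10 - 5 = 5.
So reporting 5 beats truth here (5 > 0).

5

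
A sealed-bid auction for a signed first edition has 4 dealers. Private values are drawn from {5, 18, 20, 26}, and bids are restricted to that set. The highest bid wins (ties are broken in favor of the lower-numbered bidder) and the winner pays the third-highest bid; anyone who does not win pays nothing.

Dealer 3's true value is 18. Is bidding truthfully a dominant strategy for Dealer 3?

No

Consider the case where Dealer 1 bids 5, Dealer 2 bids 5 and Dealer 4 bids 20.
Truthful bid 18: loses, pays 0, utility 0.
Bid 20 instead: wins, pays 5, utility 18 - 5 = 13.
Since 13 > 0, bidding 20 is strictly better here, so truthful bidding is not dominant.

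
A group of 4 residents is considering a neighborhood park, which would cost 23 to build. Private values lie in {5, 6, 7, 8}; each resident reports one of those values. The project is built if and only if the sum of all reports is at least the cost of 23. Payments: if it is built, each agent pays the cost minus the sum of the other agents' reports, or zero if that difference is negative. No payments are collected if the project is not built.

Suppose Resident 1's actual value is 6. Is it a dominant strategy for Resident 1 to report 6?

Check each profile of the others' reports and compare truth against every alternative report.
Others report (7, 8, 8): truth gives 6, best alternative gives 6.
Others report (8, 7, 8): truth gives 6, best alternative gives 6.
Others report (8, 8, 7): truth gives 6, best alternative gives 6.
Others report (8, 8, 8): truth gives 6, best alternative gives 6.
Others report (6, 8, 8): truth gives 5, best alternative gives 5.
Others report (7, 7, 8): truth gives 5, best alternative gives 5.
(Remaining 58 profiles checked similarly; truth is weakly best in each.)
In every case the truthful report is at least as good as any alternative, so it is a dominant strategy.

Yes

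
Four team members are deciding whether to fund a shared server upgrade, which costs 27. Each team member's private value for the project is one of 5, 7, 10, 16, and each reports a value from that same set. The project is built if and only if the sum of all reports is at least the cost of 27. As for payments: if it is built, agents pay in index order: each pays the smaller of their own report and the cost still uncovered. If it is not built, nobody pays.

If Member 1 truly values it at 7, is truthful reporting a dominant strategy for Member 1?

Consider the case where Member 2 reports 5, Member 3 reports 5 and Member 4 reports 16.
Truthful report 7: project built, pays 7, utility 7 - 7 = 0.
Report 5 instead: project built, pays 5, utility 7 - 5 = 2.
Since 2 > 0, reporting 5 is strictly better here, so truthful reporting is not dominant.

No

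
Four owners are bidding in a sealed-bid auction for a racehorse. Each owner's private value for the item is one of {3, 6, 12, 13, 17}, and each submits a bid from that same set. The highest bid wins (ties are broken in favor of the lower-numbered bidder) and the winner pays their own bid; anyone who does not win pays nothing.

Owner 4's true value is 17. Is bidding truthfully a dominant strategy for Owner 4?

Consider the case where Owner 1 bids 3, Owner 2 bids 3 and Owner 3 bids 3.
Truthful bid 17: wins, pays 17, utility 17 - 17 = 0.
Bid 6 instead: wins, pays 6, utility 17 - 6 = 11.
Since 11 > 0, bidding 6 is strictly better here, so truthful bidding is not dominant.

No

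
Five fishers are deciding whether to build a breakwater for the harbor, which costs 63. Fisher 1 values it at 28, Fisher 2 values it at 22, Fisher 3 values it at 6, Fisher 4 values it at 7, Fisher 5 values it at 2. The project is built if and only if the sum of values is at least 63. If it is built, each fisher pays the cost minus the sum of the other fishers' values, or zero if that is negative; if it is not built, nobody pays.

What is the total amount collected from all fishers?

Total value 65 ≥ cost 63, so it is built.
Fisher 1: others sum to 37; max(0, 63 - 37) = 26.
Fisher 2: others sum to 43; max(0, 63 - 43) = 20.
Fisher 3: others sum to 59; max(0, 63 - 59) = 4.
Fisher 4: others sum to 58; max(0, 63 - 58) = 5.
Fisher 5: others sum to 63; max(0, 63 - 63) = 0.
Total collected = 26 + 20 + 4 + 5 + 0 = 55.

55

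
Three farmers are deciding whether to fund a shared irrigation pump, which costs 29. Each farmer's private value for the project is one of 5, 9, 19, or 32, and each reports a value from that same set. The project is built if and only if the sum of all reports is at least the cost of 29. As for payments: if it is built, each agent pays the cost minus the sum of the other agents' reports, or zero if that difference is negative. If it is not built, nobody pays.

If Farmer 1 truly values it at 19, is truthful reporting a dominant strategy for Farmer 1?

Check each profile of the others' reports and compare truth against every alternative report.
Others report (5, 32): truth gives 19, best alternative gives 19.
Others report (9, 32): truth gives 19, best alternative gives 19.
Others report (19, 19): truth gives 19, best alternative gives 19.
Others report (19, 32): truth gives 19, best alternative gives 19.
Others report (32, 5): truth gives 19, best alternative gives 19.
Others report (32, 9): truth gives 19, best alternative gives 19.
(Remaining 10 profiles checked similarly; truth is weakly best in each.)
In every case the truthful report is at least as good as any alternative, so it is a dominant strategy.

Yes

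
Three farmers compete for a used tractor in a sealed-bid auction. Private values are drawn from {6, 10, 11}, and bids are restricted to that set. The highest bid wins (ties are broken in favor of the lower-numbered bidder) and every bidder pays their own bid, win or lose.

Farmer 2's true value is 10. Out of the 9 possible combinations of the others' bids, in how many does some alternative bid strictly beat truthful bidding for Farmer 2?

7

Others bid (6, 11): truth gives -10; bid 11 gives -1 > -10. Violating.
Others bid (10, 6): truth gives -10; bid 11 gives -1 > -10. Violating.
Others bid (10, 10): truth gives -10; bid 11 gives -1 > -10. Violating.
Others bid (10, 11): truth gives -10; bid 11 gives -1 > -10. Violating.
Others bid (6, 6): truth gives 0; no alternative beats it.
Others bid (6, 10): truth gives 0; no alternative beats it.
(Checking all 9 profiles: 7 have a profitable deviation, 2 do not.)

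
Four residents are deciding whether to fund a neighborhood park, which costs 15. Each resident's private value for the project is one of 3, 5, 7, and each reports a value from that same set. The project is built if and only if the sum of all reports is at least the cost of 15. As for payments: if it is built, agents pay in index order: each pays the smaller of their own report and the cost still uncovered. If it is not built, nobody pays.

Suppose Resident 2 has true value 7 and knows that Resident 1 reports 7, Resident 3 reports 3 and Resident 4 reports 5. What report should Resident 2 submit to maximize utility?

Report 3: project built, pays 3, utility 7 - 3 = 4.
Report 5: project built, pays 5, utility 7 - 5 = 2.
Report 7: project built, pays 7, utility 7 - 7 = 0.
The best choice is 3 with utility 4.

3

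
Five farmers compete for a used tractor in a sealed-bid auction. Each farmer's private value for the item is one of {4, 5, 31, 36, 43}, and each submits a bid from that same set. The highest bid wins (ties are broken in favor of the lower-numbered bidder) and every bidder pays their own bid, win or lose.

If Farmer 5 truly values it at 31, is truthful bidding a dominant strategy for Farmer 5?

Consider the case where Farmer 1 bids 4, Farmer 2 bids 4, Farmer 3 bids 4 and Farmer 4 bids 4.
Truthful bid 31: wins, pays 31, utility 31 - 31 = 0.
Bid 5 instead: wins, pays 5, utility 31 - 5 = 26.
Since 26 > 0, bidding 5 is strictly better here, so truthful bidding is not dominant.

No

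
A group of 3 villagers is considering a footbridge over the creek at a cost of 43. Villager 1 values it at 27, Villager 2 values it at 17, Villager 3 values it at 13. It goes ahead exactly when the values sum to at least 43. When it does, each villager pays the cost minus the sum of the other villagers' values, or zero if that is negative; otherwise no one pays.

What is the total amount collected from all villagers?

16

Total value 57 ≥ cost 43, so it is built.
Villager 1: others sum to 30; max(0, 43 - 30) = 13.
Villager 2: others sum to 40; max(0, 43 - 40) = 3.
Villager 3: others sum to 44; max(0, 43 - 44) = 0.
Total collected = 13 + 3 + 0 = 16.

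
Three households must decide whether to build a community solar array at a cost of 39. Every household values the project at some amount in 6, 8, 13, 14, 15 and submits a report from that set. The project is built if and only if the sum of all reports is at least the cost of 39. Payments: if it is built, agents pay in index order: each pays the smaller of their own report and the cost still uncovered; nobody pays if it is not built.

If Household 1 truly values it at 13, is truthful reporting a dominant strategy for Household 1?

Yes

Check each profile of the others' reports and compare truth against every alternative report.
Others report (6, 6): truth gives 0, best alternative gives 0.
Others report (6, 8): truth gives 0, best alternative gives 0.
Others report (6, 13): truth gives 0, best alternative gives 0.
Others report (6, 14): truth gives 0, best alternative gives 0.
Others report (6, 15): truth gives 0, best alternative gives 0.
Others report (8, 6): truth gives 0, best alternative gives 0.
(Remaining 19 profiles checked similarly; truth is weakly best in each.)
In every case the truthful report is at least as good as any alternative, so it is a dominant strategy.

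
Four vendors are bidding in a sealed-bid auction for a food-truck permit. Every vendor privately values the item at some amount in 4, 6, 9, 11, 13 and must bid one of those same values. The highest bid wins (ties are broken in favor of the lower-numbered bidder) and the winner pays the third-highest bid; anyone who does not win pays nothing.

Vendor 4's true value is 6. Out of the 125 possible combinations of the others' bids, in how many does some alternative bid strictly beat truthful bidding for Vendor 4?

Others bid (4, 4, 6): truth gives 0; bid 9 gives 2 > 0. Violating.
Others bid (4, 4, 9): truth gives 0; bid 11 gives 2 > 0. Violating.
Others bid (4, 4, 11): truth gives 0; bid 13 gives 2 > 0. Violating.
Others bid (4, 6, 4): truth gives 0; bid 9 gives 2 > 0. Violating.
Others bid (4, 4, 4): truth gives 2; no alternative beats it.
Others bid (4, 4, 13): truth gives 0; no alternative beats it.
(Checking all 125 profiles: 9 have a profitable deviation, 116 do not.)

9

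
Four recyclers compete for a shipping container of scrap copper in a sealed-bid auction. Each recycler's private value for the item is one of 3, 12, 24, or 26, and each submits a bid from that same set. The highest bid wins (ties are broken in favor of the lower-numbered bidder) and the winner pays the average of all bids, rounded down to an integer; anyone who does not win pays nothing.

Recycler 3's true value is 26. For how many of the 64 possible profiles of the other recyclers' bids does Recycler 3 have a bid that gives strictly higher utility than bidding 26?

Others bid (3, 3, 3): truth gives 18; bid 12 gives 21 > 18. Violating.
Others bid (3, 3, 12): truth gives 15; bid 12 gives 19 > 15. Violating.
Others bid (3, 3, 24): truth gives 12; bid 24 gives 13 > 12. Violating.
Others bid (3, 12, 3): truth gives 15; bid 24 gives 16 > 15. Violating.
Others bid (3, 3, 26): truth gives 12; no alternative beats it.
Others bid (3, 12, 26): truth gives 10; no alternative beats it.
(Checking all 64 profiles: 10 have a profitable deviation, 54 do not.)

10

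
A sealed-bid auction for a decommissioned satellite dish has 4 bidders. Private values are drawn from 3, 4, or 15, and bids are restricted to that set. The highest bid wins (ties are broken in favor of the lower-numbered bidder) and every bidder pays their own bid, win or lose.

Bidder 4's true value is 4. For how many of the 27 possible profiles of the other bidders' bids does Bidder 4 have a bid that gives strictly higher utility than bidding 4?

26

Others bid (3, 3, 4): truth gives -4; bid 3 gives -3 > -4. Violating.
Others bid (3, 3, 15): truth gives -4; bid 3 gives -3 > -4. Violating.
Others bid (3, 4, 3): truth gives -4; bid 3 gives -3 > -4. Violating.
Others bid (3, 4, 4): truth gives -4; bid 3 gives -3 > -4. Violating.
Others bid (3, 3, 3): truth gives 0; no alternative beats it.
(Checking all 27 profiles: 26 have a profitable deviation, 1 does not.)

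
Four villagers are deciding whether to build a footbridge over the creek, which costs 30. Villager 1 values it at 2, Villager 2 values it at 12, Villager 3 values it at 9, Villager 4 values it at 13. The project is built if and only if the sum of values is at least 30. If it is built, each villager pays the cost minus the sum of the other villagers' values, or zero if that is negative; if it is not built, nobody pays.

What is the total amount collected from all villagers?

16

Total value 36 ≥ cost 30, so it is built.
Villager 1: others sum to 34; max(0, 30 - 34) = 0.
Villager 2: others sum to 24; max(0, 30 - 24) = 6.
Villager 3: others sum to 27; max(0, 30 - 27) = 3.
Villager 4: others sum to 23; max(0, 30 - 23) = 7.
Total collected = 0 + 6 + 3 + 7 = 16.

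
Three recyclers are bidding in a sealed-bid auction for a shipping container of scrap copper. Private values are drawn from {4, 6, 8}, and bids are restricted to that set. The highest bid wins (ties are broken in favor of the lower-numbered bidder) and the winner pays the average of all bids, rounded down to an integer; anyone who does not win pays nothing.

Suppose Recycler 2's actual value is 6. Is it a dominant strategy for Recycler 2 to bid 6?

Check each profile of the others' bids and compare truth against every alternative bid.
Others bid (4, 4): truth gives 2, best alternative gives 1.
Others bid (4, 6): truth gives 1, best alternative gives 0.
Others bid (4, 8): truth gives 0, best alternative gives 0.
Others bid (6, 4): truth gives 0, best alternative gives 0.
Others bid (6, 6): truth gives 0, best alternative gives 0.
Others bid (6, 8): truth gives 0, best alternative gives 0.
(Remaining 3 profiles checked similarly; truth is weakly best in each.)
In every case the truthful bid is at least as good as any alternative, so it is a dominant strategy.

Yes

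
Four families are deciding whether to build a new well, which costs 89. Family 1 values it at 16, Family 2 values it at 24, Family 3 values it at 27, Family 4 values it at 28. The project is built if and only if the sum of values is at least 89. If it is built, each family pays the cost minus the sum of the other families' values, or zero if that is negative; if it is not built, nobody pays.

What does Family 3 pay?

Total value 95 ≥ cost 89, so the project is built.
The other families' values sum to 68.
Cost minus that sum is 89 - 68 = 21.

21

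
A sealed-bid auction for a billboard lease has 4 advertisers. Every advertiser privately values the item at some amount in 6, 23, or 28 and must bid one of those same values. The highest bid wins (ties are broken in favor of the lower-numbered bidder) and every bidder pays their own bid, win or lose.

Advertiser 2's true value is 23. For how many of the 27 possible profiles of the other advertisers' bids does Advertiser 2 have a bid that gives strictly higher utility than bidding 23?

23

Others bid (6, 6, 28): truth gives -23; bid 28 gives -5 > -23. Violating.
Others bid (6, 23, 28): truth gives -23; bid 28 gives -5 > -23. Violating.
Others bid (6, 28, 6): truth gives -23; bid 28 gives -5 > -23. Violating.
Others bid (6, 28, 23): truth gives -23; bid 28 gives -5 > -23. Violating.
Others bid (6, 6, 6): truth gives 0; no alternative beats it.
Others bid (6, 6, 23): truth gives 0; no alternative beats it.
(Checking all 27 profiles: 23 have a profitable deviation, 4 do not.)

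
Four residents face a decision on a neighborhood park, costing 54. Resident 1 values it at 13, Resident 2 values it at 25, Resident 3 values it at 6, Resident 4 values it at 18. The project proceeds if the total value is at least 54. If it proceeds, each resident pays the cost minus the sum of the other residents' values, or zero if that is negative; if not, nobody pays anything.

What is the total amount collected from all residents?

32

Total value 62 ≥ cost 54, so it is built.
Resident 1: others sum to 49; max(0, 54 - 49) = 5.
Resident 2: others sum to 37; max(0, 54 - 37) = 17.
Resident 3: others sum to 56; max(0, 54 - 56) = 0.
Resident 4: others sum to 44; max(0, 54 - 44) = 10.
Total collected = 5 + 17 + 0 + 10 = 32.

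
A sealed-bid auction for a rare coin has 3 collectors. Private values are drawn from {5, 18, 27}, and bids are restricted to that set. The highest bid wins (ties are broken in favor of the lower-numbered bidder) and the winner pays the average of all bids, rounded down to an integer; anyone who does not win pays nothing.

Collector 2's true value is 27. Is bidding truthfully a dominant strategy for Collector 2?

Consider the case where Collector 1 bids 5 and Collector 3 bids 5.
Truthful bid 27: wins, pays 12, utility 27 - 12 = 15.
Bid 18 instead: wins, pays 9, utility 27 - 9 = 18.
Since 18 > 15, bidding 18 is strictly better here, so truthful bidding is not dominant.

No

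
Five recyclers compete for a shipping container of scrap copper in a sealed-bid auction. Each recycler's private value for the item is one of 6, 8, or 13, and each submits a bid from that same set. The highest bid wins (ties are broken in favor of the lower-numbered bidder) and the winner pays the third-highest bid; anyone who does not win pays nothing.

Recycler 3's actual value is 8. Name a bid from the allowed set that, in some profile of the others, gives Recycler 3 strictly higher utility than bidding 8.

13

Suppose Recycler 1 bids 6, Recycler 2 bids 6, Recycler 4 bids 6 and Recycler 5 bids 13.
Bid 8: loses, pays 0, utility 0.
Bid 13: wins, pays 6, utility 8 - 6 = 2.
So bidding 13 beats truth here (2 > 0).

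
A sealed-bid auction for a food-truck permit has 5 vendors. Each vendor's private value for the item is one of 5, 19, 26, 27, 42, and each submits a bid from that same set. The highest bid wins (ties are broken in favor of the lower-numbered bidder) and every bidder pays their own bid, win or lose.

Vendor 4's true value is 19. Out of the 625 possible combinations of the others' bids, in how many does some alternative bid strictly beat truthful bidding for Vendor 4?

Others bid (5, 5, 5, 26): truth gives -19; bid 5 gives -5 > -19. Violating.
Others bid (5, 5, 5, 27): truth gives -19; bid 5 gives -5 > -19. Violating.
Others bid (5, 5, 5, 42): truth gives -19; bid 5 gives -5 > -19. Violating.
Others bid (5, 5, 19, 5): truth gives -19; bid 5 gives -5 > -19. Violating.
Others bid (5, 5, 5, 5): truth gives 0; no alternative beats it.
Others bid (5, 5, 5, 19): truth gives 0; no alternative beats it.
(Checking all 625 profiles: 623 have a profitable deviation, 2 do not.)

623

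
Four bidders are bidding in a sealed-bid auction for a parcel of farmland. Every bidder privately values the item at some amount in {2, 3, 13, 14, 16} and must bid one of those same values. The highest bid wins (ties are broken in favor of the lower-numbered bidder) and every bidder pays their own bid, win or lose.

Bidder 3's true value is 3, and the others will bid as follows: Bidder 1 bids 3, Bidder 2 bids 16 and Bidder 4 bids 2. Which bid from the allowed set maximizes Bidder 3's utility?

Bid 2: loses but pays 2, utility -2.
Bid 3: loses but pays 3, utility -3.
Bid 13: loses but pays 13, utility -13.
Bid 14: loses but pays 14, utility -14.
Bid 16: loses but pays 16, utility -16.
The best choice is 2 with utility -2.

2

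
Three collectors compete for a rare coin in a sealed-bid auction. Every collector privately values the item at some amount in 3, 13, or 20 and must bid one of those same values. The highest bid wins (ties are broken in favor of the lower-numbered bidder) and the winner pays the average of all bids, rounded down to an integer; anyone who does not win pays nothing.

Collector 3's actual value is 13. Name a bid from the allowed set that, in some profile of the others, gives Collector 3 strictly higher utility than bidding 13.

Suppose Collector 1 bids 3 and Collector 2 bids 13.
Bid 13: loses, pays 0, utility 0.
Bid 20: wins, pays 12, utility 13 - 12 = 1.
So bidding 20 beats truth here (1 > 0).

20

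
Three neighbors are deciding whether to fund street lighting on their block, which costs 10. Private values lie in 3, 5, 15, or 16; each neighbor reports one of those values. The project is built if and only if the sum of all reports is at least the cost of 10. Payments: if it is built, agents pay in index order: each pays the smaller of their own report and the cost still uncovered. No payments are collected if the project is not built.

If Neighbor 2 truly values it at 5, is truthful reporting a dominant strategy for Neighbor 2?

No

Consider the case where Neighbor 1 reports 3 and Neighbor 3 reports 5.
Truthful report 5: project built, pays 5, utility 5 - 5 = 0.
Report 3 instead: project built, pays 3, utility 5 - 3 = 2.
Since 2 > 0, reporting 3 is strictly better here, so truthful reporting is not dominant.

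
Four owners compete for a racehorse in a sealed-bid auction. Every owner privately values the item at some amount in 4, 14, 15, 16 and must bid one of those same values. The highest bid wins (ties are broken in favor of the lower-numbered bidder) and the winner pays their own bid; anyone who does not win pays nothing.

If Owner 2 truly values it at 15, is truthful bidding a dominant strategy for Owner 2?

No

Consider the case where Owner 1 bids 4, Owner 3 bids 4 and Owner 4 bids 4.
Truthful bid 15: wins, pays 15, utility 15 - 15 = 0.
Bid 14 instead: wins, pays 14, utility 15 - 14 = 1.
Since 1 > 0, bidding 14 is strictly better here, so truthful bidding is not dominant.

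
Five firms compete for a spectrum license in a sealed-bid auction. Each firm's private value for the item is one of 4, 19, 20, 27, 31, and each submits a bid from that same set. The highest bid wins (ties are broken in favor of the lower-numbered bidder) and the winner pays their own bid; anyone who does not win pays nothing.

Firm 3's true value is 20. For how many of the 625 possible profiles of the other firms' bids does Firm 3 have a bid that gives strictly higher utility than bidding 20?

4

Others bid (4, 4, 4, 4): truth gives 0; bid 19 gives 1 > 0. Violating.
Others bid (4, 4, 4, 19): truth gives 0; bid 19 gives 1 > 0. Violating.
Others bid (4, 4, 19, 4): truth gives 0; bid 19 gives 1 > 0. Violating.
Others bid (4, 4, 19, 19): truth gives 0; bid 19 gives 1 > 0. Violating.
Others bid (4, 4, 4, 20): truth gives 0; no alternative beats it.
Others bid (4, 4, 4, 27): truth gives 0; no alternative beats it.
(Checking all 625 profiles: 4 have a profitable deviation, 621 do not.)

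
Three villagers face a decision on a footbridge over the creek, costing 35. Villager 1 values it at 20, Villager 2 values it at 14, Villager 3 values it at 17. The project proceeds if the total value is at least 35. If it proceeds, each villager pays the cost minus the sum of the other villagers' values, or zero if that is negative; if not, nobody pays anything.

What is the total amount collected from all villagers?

5

Total value 51 ≥ cost 35, so it is built.
Villager 1: others sum to 31; max(0, 35 - 31) = 4.
Villager 2: others sum to 37; max(0, 35 - 37) = 0.
Villager 3: others sum to 34; max(0, 35 - 34) = 1.
Total collected = 4 + 0 + 1 = 5.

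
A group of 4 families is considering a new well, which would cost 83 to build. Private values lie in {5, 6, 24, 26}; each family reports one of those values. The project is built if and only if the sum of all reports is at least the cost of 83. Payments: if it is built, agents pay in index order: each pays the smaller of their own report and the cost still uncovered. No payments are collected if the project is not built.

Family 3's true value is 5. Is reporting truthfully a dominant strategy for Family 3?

Yes

Check each profile of the others' reports and compare truth against every alternative report.
Others report (26, 26, 26): truth gives 0, best alternative gives -1.
Others report (5, 5, 5): truth gives 0, best alternative gives 0.
Others report (5, 5, 6): truth gives 0, best alternative gives 0.
Others report (5, 5, 24): truth gives 0, best alternative gives 0.
Others report (5, 5, 26): truth gives 0, best alternative gives 0.
Others report (5, 6, 5): truth gives 0, best alternative gives 0.
(Remaining 58 profiles checked similarly; truth is weakly best in each.)
In every case the truthful report is at least as good as any alternative, so it is a dominant strategy.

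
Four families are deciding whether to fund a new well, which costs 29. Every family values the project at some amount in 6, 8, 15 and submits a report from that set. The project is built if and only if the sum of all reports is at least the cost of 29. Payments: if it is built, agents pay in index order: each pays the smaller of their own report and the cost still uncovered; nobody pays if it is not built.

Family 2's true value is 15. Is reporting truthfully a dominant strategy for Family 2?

Consider the case where Family 1 reports 6, Family 3 reports 6 and Family 4 reports 15.
Truthful report 15: project built, pays 15, utility 15 - 15 = 0.
Report 6 instead: project built, pays 6, utility 15 - 6 = 9.
Since 9 > 0, reporting 6 is strictly better here, so truthful reporting is not dominant.

No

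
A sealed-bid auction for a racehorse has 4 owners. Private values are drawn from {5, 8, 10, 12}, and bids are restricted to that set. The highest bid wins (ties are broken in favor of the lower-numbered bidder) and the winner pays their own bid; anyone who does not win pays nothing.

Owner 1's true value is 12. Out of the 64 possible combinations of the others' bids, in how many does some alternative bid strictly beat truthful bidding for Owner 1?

27

Others bid (5, 5, 5): truth gives 0; bid 5 gives 7 > 0. Violating.
Others bid (5, 5, 8): truth gives 0; bid 8 gives 4 > 0. Violating.
Others bid (5, 5, 10): truth gives 0; bid 10 gives 2 > 0. Violating.
Others bid (5, 8, 5): truth gives 0; bid 8 gives 4 > 0. Violating.
Others bid (5, 5, 12): truth gives 0; no alternative beats it.
Others bid (5, 8, 12): truth gives 0; no alternative beats it.
(Checking all 64 profiles: 27 have a profitable deviation, 37 do not.)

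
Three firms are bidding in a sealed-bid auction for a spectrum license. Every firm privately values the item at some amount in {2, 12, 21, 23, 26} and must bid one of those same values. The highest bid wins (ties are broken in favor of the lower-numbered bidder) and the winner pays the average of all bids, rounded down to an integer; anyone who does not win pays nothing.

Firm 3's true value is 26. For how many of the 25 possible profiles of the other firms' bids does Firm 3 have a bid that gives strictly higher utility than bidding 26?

Others bid (2, 2): truth gives 16; bid 12 gives 21 > 16. Violating.
Others bid (2, 12): truth gives 13; bid 21 gives 15 > 13. Violating.
Others bid (2, 21): truth gives 10; bid 23 gives 11 > 10. Violating.
Others bid (12, 2): truth gives 13; bid 21 gives 15 > 13. Violating.
Others bid (2, 23): truth gives 9; no alternative beats it.
Others bid (2, 26): truth gives 0; no alternative beats it.
(Checking all 25 profiles: 9 have a profitable deviation, 16 do not.)

9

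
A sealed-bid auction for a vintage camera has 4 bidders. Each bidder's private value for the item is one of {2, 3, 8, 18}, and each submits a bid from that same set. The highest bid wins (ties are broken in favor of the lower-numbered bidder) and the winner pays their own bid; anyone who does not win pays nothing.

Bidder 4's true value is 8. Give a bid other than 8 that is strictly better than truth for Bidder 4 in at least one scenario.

3

Suppose Bidder 1 bids 2, Bidder 2 bids 2 and Bidder 3 bids 2.
Bid 8: wins, pays 8, utility 8 - 8 = 0.
Bid 3: wins, pays 3, utility 8 - 3 = 5.
So bidding 3 beats truth here (5 > 0).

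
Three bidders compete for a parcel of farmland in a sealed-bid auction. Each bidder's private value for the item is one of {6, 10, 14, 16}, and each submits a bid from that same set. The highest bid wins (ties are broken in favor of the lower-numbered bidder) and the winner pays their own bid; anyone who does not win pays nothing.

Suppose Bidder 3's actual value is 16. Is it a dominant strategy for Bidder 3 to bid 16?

No

Consider the case where Bidder 1 bids 6 and Bidder 2 bids 6.
Truthful bid 16: wins, pays 16, utility 16 - 16 = 0.
Bid 10 instead: wins, pays 10, utility 16 - 10 = 6.
Since 6 > 0, bidding 10 is strictly better here, so truthful bidding is not dominant.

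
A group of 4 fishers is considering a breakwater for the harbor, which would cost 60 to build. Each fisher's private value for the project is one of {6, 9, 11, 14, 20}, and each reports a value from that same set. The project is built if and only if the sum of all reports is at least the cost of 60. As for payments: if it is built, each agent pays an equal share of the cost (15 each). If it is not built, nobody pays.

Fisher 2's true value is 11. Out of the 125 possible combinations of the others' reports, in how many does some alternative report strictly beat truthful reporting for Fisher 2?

Others report (9, 20, 20): truth gives -4; report 6 gives 0 > -4. Violating.
Others report (11, 20, 20): truth gives -4; report 6 gives 0 > -4. Violating.
Others report (20, 9, 20): truth gives -4; report 6 gives 0 > -4. Violating.
Others report (20, 11, 20): truth gives -4; report 6 gives 0 > -4. Violating.
Others report (6, 6, 6): truth gives 0; no alternative beats it.
Others report (6, 6, 9): truth gives 0; no alternative beats it.
(Checking all 125 profiles: 6 have a profitable deviation, 119 do not.)

6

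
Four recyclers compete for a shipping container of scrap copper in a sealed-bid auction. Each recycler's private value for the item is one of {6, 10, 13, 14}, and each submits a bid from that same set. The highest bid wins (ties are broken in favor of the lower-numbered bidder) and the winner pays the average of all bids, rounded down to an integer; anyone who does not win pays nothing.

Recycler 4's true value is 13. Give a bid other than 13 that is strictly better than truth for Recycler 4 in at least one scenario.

Suppose Recycler 1 bids 6, Recycler 2 bids 6 and Recycler 3 bids 13.
Bid 13: loses, pays 0, utility 0.
Bid 14: wins, pays 9, utility 13 - 9 = 4.
So bidding 14 beats truth here (4 > 0).

14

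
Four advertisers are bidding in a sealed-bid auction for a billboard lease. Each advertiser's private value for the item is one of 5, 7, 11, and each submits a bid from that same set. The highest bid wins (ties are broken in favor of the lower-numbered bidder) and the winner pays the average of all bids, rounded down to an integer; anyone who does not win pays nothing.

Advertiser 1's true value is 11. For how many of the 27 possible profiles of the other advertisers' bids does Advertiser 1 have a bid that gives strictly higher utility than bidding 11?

Others bid (5, 5, 5): truth gives 5; bid 5 gives 6 > 5. Violating.
Others bid (5, 5, 7): truth gives 4; bid 7 gives 5 > 4. Violating.
Others bid (5, 7, 5): truth gives 4; bid 7 gives 5 > 4. Violating.
Others bid (5, 7, 7): truth gives 4; bid 7 gives 5 > 4. Violating.
Others bid (5, 5, 11): truth gives 3; no alternative beats it.
Others bid (5, 7, 11): truth gives 3; no alternative beats it.
(Checking all 27 profiles: 8 have a profitable deviation, 19 do not.)

8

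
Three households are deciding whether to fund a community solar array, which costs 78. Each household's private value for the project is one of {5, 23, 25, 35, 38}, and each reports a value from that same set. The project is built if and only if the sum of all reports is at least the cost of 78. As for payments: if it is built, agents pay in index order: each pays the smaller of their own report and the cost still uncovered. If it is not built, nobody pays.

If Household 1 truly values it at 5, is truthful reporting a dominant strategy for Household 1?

Yes

Check each profile of the others' reports and compare truth against every alternative report.
Others report (23, 35): truth gives 0, best alternative gives -18.
Others report (23, 38): truth gives 0, best alternative gives -18.
Others report (25, 35): truth gives 0, best alternative gives -18.
Others report (25, 38): truth gives 0, best alternative gives -18.
Others report (35, 23): truth gives 0, best alternative gives -18.
Others report (35, 25): truth gives 0, best alternative gives -18.
(Remaining 19 profiles checked similarly; truth is weakly best in each.)
In every case the truthful report is at least as good as any alternative, so it is a dominant strategy.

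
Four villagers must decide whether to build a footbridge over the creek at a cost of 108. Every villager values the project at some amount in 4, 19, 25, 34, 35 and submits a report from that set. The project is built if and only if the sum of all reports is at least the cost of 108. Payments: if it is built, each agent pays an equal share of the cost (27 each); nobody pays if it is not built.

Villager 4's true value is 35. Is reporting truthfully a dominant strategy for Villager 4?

Check each profile of the others' reports and compare truth against every alternative report.
Others report (4, 34, 35): truth gives 8, best alternative gives 0.
Others report (4, 35, 34): truth gives 8, best alternative gives 0.
Others report (19, 19, 35): truth gives 8, best alternative gives 0.
Others report (19, 35, 19): truth gives 8, best alternative gives 0.
Others report (34, 4, 35): truth gives 8, best alternative gives 0.
Others report (34, 35, 4): truth gives 8, best alternative gives 0.
(Remaining 119 profiles checked similarly; truth is weakly best in each.)
In every case the truthful report is at least as good as any alternative, so it is a dominant strategy.

Yes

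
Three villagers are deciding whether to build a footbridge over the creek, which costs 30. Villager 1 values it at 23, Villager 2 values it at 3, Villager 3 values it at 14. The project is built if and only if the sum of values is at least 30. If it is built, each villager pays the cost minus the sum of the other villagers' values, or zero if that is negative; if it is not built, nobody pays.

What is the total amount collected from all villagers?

Total value 40 ≥ cost 30, so it is built.
Villager 1: others sum to 17; max(0, 30 - 17) = 13.
Villager 2: others sum to 37; max(0, 30 - 37) = 0.
Villager 3: others sum to 26; max(0, 30 - 26) = 4.
Total collected = 13 + 0 + 4 = 17.

17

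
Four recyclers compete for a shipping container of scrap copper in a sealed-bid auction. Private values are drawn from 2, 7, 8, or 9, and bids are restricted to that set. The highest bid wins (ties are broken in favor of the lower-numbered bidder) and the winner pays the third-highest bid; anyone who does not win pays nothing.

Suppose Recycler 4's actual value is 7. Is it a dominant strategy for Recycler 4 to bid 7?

No

Consider the case where Recycler 1 bids 2, Recycler 2 bids 2 and Recycler 3 bids 7.
Truthful bid 7: loses, pays 0, utility 0.
Bid 8 instead: wins, pays 2, utility 7 - 2 = 5.
Since 5 > 0, bidding 8 is strictly better here, so truthful bidding is not dominant.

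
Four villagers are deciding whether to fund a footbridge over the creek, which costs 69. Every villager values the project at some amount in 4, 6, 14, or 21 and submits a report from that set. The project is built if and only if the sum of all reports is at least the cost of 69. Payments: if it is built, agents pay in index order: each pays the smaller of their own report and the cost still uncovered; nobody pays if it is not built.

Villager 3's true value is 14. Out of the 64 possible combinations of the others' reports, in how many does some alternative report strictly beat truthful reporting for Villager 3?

1

Others report (21, 21, 21): truth gives 0; report 6 gives 8 > 0. Violating.
Others report (4, 4, 4): truth gives 0; no alternative beats it.
Others report (4, 4, 6): truth gives 0; no alternative beats it.
(Checking all 64 profiles: 1 has a profitable deviation, 63 do not.)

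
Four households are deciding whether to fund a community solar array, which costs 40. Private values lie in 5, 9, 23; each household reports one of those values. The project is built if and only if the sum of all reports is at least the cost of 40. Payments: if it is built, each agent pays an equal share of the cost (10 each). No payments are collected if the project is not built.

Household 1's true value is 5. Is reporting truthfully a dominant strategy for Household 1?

Check each profile of the others' reports and compare truth against every alternative report.
Others report (5, 5, 23): truth gives 0, best alternative gives -5.
Others report (5, 23, 5): truth gives 0, best alternative gives -5.
Others report (23, 5, 5): truth gives 0, best alternative gives -5.
Others report (5, 9, 23): truth gives -5, best alternative gives -5.
Others report (5, 23, 9): truth gives -5, best alternative gives -5.
Others report (5, 23, 23): truth gives -5, best alternative gives -5.
(Remaining 21 profiles checked similarly; truth is weakly best in each.)
In every case the truthful report is at least as good as any alternative, so it is a dominant strategy.

Yes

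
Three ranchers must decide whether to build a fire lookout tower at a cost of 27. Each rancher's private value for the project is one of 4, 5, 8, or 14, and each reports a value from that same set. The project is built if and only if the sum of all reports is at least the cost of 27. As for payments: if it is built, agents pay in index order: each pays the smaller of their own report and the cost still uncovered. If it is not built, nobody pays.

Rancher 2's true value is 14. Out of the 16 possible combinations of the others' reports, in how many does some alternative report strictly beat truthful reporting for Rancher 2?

5

Others report (5, 14): truth gives 0; report 8 gives 6 > 0. Violating.
Others report (8, 14): truth gives 0; report 5 gives 9 > 0. Violating.
Others report (14, 5): truth gives 1; report 8 gives 6 > 1. Violating.
Others report (14, 8): truth gives 1; report 5 gives 9 > 1. Violating.
Others report (4, 4): truth gives 0; no alternative beats it.
Others report (4, 5): truth gives 0; no alternative beats it.
(Checking all 16 profiles: 5 have a profitable deviation, 11 do not.)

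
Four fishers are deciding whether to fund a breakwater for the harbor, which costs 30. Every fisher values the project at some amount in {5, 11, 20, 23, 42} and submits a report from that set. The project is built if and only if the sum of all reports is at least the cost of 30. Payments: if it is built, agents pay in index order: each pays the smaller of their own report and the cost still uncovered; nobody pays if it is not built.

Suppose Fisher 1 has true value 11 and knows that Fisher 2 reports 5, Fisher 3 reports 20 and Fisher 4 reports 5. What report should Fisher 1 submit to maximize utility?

Report 5: project built, pays 5, utility 11 - 5 = 6.
Report 11: project built, pays 11, utility 11 - 11 = 0.
Report 20: project built, pays 20, utility 11 - 20 = -9.
Report 23: project built, pays 23, utility 11 - 23 = -12.
Report 42: project built, pays 30, utility 11 - 30 = -19.
The best choice is 5 with utility 6.

5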